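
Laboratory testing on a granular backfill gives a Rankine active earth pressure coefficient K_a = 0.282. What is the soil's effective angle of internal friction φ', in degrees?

K_a = tan²(45° − φ/2) ⇒ 45° − φ/2 = arctan(√0.282) = 27.97°.
φ = 2(45° − 27.97°) = 34.06°.

34.1°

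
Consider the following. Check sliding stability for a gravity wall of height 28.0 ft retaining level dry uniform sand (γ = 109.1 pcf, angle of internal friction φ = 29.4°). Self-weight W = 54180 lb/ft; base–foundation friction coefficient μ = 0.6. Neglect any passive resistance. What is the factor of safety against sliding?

K_a = tan²(45° − 29.4°/2) = 0.3415.
P_a = ½K_aγH² = 0.5×0.3415×109.1×28.0² = 14600 lb/ft, acting at H/3 = 9.333 ft above the base.
FS_sliding = μW / P_a = 0.6×54180 / 14600 = 2.226.

2.23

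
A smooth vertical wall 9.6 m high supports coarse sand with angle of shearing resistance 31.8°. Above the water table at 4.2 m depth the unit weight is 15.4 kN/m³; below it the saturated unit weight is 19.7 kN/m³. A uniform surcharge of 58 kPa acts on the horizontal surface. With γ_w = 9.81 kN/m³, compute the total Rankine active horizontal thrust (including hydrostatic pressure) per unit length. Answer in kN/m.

K_a = tan²(45° − φ/2) = 0.3098.
γ' = 19.7 − 9.81 = 9.890 kN/m³. h₂ = H − d_w = 5.4 m.
σ'_h: at surface K_a·q = 17.97; at WT K_a(q+γd_w) = 38.01; at base K_a(q+γd_w+γ'h₂) = 54.55 kPa.
P₁ = ½(17.97+38.01)×4.2 = 117.5; P₂ = ½(38.01+54.55)×5.4 = 249.9; P_w = ½γ_w h₂² = 143.0.
Total = 117.5+249.9+143.0 = 510.5 kN/m.

510 kN/m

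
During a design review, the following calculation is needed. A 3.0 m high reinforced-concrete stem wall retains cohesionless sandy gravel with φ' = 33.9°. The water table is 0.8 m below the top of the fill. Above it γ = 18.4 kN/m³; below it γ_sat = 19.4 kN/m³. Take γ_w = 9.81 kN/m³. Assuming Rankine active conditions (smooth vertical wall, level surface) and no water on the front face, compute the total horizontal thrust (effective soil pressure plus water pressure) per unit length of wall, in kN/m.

41.2 kN/m

K_a = tan²(45° − φ/2) = 0.2839.
γ' = 19.4 − 9.81 = 9.590 kN/m³. Depth below WT = 2.2 m.
σ'_h at WT = K_a γ d_w = 4.179 kPa; at base = 4.179 + K_a γ' × 2.2 = 10.17 kPa.
P₁ (0–0.8 m) = ½×4.179×0.8 = 1.672. P₂ (0.8–3.0 m) = ½(4.179+10.17)×2.2 = 15.78.
P_w = ½ γ_w h₂² = 0.5×9.81×2.2² = 23.74. Total = 1.672+15.78+23.74 = 41.19 kN/m.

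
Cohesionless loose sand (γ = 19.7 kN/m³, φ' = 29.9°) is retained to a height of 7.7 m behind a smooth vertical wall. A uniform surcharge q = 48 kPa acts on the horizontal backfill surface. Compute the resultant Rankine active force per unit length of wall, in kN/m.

319 kN/m

K_a = tan²(45° − φ/2) = 0.3347.
Soil triangle: ½ K_a γ H² = 0.5×0.3347×19.7×7.7² = 195.5 kN/m.
Surcharge rectangle: K_a q H = 0.3347×48×7.7 = 123.7 kN/m.
Total = 195.5 + 123.7 = 319.2 kN/m.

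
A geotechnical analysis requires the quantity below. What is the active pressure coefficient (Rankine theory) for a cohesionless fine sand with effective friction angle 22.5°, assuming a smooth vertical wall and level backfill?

K_a = tan²(45° − φ/2) = tan²(33.75°) = 0.4465.

0.446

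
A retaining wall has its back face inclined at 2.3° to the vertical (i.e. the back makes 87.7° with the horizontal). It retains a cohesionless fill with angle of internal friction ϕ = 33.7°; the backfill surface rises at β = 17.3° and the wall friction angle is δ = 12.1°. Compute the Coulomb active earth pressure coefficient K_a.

0.351

K_a = sin²(α+φ) / [sin²α · sin(α−δ) · (1 + √{sin(φ+δ)sin(φ−β) / (sin(α−δ)sin(α+β))})²].
With α = 87.7°, φ = 33.7°, δ = 12.1°, β = 17.3°: K_a = 0.3510.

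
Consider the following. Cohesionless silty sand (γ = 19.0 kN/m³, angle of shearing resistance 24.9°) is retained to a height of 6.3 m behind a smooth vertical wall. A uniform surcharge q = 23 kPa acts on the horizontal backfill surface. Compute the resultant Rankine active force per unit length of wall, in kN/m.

213 kN/m

K_a = tan²(45° − φ/2) = 0.4074.
Soil triangle: ½ K_a γ H² = 0.5×0.4074×19.0×6.3² = 153.6 kN/m.
Surcharge rectangle: K_a q H = 0.4074×23×6.3 = 59.04 kN/m.
Total = 153.6 + 59.04 = 212.7 kN/m.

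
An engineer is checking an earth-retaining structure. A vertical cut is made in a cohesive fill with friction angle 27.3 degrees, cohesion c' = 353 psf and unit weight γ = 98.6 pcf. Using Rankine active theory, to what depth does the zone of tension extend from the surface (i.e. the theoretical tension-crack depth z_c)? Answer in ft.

K_a = tan²(45° − 27.3°/2) = 0.3711; √K_a = 0.6092.
The active pressure is zero where K_a γ z = 2c√K_a, so z_c = 2c/(γ√K_a) = 2×353/(98.6×0.6092) = 11.75 ft.

11.8 ft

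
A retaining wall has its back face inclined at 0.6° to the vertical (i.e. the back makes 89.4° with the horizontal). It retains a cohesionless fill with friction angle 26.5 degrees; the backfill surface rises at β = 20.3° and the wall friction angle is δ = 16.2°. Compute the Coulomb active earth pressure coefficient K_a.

K_a = sin²(α+φ) / [sin²α · sin(α−δ) · (1 + √{sin(φ+δ)sin(φ−β) / (sin(α−δ)sin(α+β))})²].
With α = 89.4°, φ = 26.5°, δ = 16.2°, β = 20.3°: K_a = 0.5119.

0.512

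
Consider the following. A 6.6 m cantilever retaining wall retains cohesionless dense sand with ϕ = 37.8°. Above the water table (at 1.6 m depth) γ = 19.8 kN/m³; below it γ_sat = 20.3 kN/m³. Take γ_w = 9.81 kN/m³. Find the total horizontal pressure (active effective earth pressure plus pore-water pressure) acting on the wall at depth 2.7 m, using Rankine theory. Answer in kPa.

21.2 kPa

K_a = (1 − sin φ)/(1 + sin φ) = 0.2400.
γ' = 20.3 − 9.81 = 10.49 kN/m³.
Effective vertical stress at 2.7 m: σ'_v = 19.8×1.6 + 10.49×1.10 = 43.22 kPa.
σ'_h = K_a σ'_v = 0.2400 × 43.22 = 10.37 kPa; u = γ_w × 1.10 = 10.79 kPa.
Total σ_h = 10.37 + 10.79 = 21.16 kPa.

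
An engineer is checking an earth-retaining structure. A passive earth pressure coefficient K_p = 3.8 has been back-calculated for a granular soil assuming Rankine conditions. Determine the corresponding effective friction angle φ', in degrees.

35.7°

K_p = (1+sin φ)/(1−sin φ) ⇒ sin φ = (K_p − 1)/(K_p + 1) = 0.5833.
φ = arcsin(0.5833) = 35.69°.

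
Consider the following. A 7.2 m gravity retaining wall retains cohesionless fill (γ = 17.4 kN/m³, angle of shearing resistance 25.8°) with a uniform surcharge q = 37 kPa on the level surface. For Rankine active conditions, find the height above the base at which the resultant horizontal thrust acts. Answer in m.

2.85 m

K_a = 0.3935.
Triangular part P₁ = ½K_aγH² = 177.5 at H/3 = 2.400 m; rectangular part P₂ = K_a q H = 104.8 at H/2 = 3.600 m.
ȳ = (P₁·2.400 + P₂·3.600)/(P₁+P₂) = 2.846 m.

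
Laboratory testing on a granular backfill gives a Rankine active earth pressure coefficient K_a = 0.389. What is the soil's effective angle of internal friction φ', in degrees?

K_a = tan²(45° − φ/2) ⇒ 45° − φ/2 = arctan(√0.389) = 31.95°.
φ = 2(45° − 31.95°) = 26.10°.

26.1°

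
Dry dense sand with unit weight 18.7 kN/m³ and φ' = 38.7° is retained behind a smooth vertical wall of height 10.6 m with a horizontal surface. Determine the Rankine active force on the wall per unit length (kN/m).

K_a = tan²(45° − φ/2) = 0.2306.
P_a = ½ K_a γ H² = 0.5 × 0.2306 × 18.7 × 10.6² = 242.2 kN/m.

242 kN/m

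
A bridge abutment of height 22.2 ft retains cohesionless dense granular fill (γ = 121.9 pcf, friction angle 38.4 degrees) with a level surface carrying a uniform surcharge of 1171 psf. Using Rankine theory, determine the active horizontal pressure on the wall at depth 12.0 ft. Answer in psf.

616 psf

K_a = (1 − sin φ)/(1 + sin φ) = 0.2337.
σ_v = γz + q = 121.9 × 12.0 + 1171 = 2634 psf.
σ_h = K_a σ_v = 0.2337 × 2634 = 615.5 psf.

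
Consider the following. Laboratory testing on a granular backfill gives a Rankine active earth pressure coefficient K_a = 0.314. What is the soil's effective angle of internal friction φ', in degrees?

31.5°

K_a = tan²(45° − φ/2) ⇒ 45° − φ/2 = arctan(√0.314) = 29.26°.
φ = 2(45° − 29.26°) = 31.47°.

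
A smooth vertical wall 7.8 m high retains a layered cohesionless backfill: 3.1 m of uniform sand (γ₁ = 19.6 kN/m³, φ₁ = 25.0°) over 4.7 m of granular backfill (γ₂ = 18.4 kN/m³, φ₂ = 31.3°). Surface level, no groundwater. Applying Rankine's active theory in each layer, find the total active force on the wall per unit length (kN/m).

193 kN/m

K_a1 = tan²(45°−25.0°/2) = 0.4059; K_a2 = tan²(45°−31.3°/2) = 0.3162.
Layer 1: σ at base = K_a1 γ₁ h₁ = 24.66 kPa; P₁ = ½×24.66×3.1 = 38.22.
Layer 2: σ_v at top = γ₁h₁ = 60.76; σ_h top = K_a2×60.76 = 19.21; σ_h base = K_a2×(60.76+18.4×4.7) = 46.56.
P₂ = ½(19.21+46.56)×4.7 = 154.6. Total P_a = 38.22+154.6 = 192.8 kN/m.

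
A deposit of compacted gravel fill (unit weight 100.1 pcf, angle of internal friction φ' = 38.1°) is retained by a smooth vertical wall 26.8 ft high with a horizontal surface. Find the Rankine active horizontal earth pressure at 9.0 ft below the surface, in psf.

K_a = (1 − sin φ)/(1 + sin φ) = 0.2368.
σ_h = K_a γ z = 0.2368 × 100.1 × 9.0 = 213.4 psf.

213 psf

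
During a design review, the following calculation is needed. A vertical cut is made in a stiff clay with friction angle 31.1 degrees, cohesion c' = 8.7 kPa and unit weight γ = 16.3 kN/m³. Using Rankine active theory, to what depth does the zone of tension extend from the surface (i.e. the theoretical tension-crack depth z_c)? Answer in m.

K_a = tan²(45° − 31.1°/2) = 0.3188; √K_a = 0.5646.
The active pressure is zero where K_a γ z = 2c√K_a, so z_c = 2c/(γ√K_a) = 2×8.7/(16.3×0.5646) = 1.891 m.

1.89 m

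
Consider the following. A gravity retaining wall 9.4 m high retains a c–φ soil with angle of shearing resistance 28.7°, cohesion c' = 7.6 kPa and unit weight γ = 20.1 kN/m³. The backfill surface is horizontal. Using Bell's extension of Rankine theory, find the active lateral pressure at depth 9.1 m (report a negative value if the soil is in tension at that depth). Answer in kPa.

55.2 kPa

K_a = (1 − sin φ)/(1 + sin φ) = 0.3511.
σ_a = K_a γ z − 2c√K_a = 0.3511×20.1×9.1 − 2×7.6×0.5926 = 55.22 kPa.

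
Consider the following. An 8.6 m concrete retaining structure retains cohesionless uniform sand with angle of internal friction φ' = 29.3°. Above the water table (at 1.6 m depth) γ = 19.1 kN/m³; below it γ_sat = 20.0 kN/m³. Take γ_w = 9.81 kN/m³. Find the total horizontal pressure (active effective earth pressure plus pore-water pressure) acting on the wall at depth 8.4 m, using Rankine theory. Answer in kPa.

K_a = (1 − sin φ)/(1 + sin φ) = 0.3428.
γ' = 20.0 − 9.81 = 10.19 kN/m³.
Effective vertical stress at 8.4 m: σ'_v = 19.1×1.6 + 10.19×6.80 = 99.85 kPa.
σ'_h = K_a σ'_v = 0.3428 × 99.85 = 34.23 kPa; u = γ_w × 6.80 = 66.71 kPa.
Total σ_h = 34.23 + 66.71 = 100.9 kPa.

101 kPa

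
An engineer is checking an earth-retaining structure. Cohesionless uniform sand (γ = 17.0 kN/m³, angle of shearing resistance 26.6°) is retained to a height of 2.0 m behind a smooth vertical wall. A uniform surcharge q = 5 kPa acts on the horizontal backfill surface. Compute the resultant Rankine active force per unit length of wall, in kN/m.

16.8 kN/m

K_a = tan²(45° − φ/2) = 0.3814.
Soil triangle: ½ K_a γ H² = 0.5×0.3814×17.0×2.0² = 12.97 kN/m.
Surcharge rectangle: K_a q H = 0.3814×5×2.0 = 3.814 kN/m.
Total = 12.97 + 3.814 = 16.78 kN/m.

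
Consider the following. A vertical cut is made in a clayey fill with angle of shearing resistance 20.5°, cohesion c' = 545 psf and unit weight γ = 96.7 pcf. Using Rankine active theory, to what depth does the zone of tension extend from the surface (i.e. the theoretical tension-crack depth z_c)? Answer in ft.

K_a = tan²(45° − 20.5°/2) = 0.4813; √K_a = 0.6937.
The active pressure is zero where K_a γ z = 2c√K_a, so z_c = 2c/(γ√K_a) = 2×545/(96.7×0.6937) = 16.25 ft.

16.2 ft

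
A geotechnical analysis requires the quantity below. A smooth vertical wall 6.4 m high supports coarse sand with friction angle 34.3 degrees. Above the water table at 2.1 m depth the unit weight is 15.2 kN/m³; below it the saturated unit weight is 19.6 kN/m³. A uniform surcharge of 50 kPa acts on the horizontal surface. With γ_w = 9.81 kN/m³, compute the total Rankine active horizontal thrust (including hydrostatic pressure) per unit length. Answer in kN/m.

253 kN/m

K_a = tan²(45° − φ/2) = 0.2792.
γ' = 19.6 − 9.81 = 9.790 kN/m³. h₂ = H − d_w = 4.3 m.
σ'_h: at surface K_a·q = 13.96; at WT K_a(q+γd_w) = 22.87; at base K_a(q+γd_w+γ'h₂) = 34.62 kPa.
P₁ = ½(13.96+22.87)×2.1 = 38.67; P₂ = ½(22.87+34.62)×4.3 = 123.6; P_w = ½γ_w h₂² = 90.69.
Total = 38.67+123.6+90.69 = 253.0 kN/m.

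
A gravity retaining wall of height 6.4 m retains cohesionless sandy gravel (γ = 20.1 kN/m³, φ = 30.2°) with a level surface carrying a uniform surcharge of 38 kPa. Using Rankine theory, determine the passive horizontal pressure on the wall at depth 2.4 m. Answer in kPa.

K_p = (1 + sin φ)/(1 − sin φ) = 3.024.
σ_v = γz + q = 20.1 × 2.4 + 38 = 86.24 kPa.
σ_h = K_p σ_v = 3.024 × 86.24 = 260.8 kPa.

261 kPa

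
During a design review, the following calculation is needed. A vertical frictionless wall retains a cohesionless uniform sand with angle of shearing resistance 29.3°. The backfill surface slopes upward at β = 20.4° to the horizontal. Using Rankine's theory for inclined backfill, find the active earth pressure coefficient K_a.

K_a = cos β · (cos β − √(cos²β − cos²φ)) / (cos β + √(cos²β − cos²φ)).
cos β = 0.9373, cos φ = 0.8721, √(cos²β − cos²φ) = 0.3435.
K_a = 0.9373 × (0.9373 − 0.3435)/(0.9373 + 0.3435) = 0.4345.

0.435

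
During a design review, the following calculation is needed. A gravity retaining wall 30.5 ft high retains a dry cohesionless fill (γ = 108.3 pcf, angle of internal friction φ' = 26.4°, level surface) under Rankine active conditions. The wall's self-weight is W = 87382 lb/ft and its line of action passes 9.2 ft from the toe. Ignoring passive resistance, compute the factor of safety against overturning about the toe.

K_a = tan²(45° − 26.4°/2) = 0.3844.
P_a = ½K_aγH² = 0.5×0.3844×108.3×30.5² = 19370 lb/ft, acting at H/3 = 10.17 ft above the base.
Overturning moment M_o = P_a × H/3 = 19370 × 10.17 = 196900.
Resisting moment M_r = W × 9.2 = 87382 × 9.2 = 803900.
FS_overturning = M_r/M_o = 803900/196900 = 4.083.

4.08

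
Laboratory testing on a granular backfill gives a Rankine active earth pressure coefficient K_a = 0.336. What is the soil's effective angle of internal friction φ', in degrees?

K_a = tan²(45° − φ/2) ⇒ 45° − φ/2 = arctan(√0.336) = 30.10°.
φ = 2(45° − 30.10°) = 29.80°.

29.8°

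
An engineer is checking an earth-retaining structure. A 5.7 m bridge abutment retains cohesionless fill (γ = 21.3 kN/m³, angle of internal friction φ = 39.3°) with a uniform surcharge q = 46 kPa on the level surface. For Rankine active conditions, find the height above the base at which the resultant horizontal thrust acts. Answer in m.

2.31 m

K_a = 0.2245.
Triangular part P₁ = ½K_aγH² = 77.67 at H/3 = 1.900 m; rectangular part P₂ = K_a q H = 58.85 at H/2 = 2.850 m.
ȳ = (P₁·1.900 + P₂·2.850)/(P₁+P₂) = 2.310 m.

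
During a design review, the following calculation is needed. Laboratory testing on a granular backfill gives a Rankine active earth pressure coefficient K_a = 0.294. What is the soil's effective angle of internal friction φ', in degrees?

K_a = tan²(45° − φ/2) ⇒ 45° − φ/2 = arctan(√0.294) = 28.47°.
φ = 2(45° − 28.47°) = 33.07°.

33.1°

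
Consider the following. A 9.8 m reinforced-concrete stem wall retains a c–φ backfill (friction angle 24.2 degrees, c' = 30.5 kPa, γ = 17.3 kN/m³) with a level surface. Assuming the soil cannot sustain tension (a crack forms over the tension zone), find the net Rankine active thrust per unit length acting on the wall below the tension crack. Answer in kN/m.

K_a = 0.4185; √K_a = 0.6469.
Tension-crack depth z_c = 2c/(γ√K_a) = 2×30.5/(17.3×0.6469) = 5.450 m.
σ_a at base = K_a γ H − 2c√K_a = 0.4185×17.3×9.8 − 2×30.5×0.6469 = 31.49 kPa.
P_a = ½ × 31.49 × (H − z_c) = 0.5×31.49×4.350 = 68.49 kN/m.

68.5 kN/m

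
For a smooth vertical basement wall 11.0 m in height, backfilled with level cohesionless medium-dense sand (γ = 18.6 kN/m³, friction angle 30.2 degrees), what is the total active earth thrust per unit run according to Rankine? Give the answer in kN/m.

K_a = tan²(45° − φ/2) = 0.3307.
P_a = ½ K_a γ H² = 0.5 × 0.3307 × 18.6 × 11.0² = 372.1 kN/m.

372 kN/m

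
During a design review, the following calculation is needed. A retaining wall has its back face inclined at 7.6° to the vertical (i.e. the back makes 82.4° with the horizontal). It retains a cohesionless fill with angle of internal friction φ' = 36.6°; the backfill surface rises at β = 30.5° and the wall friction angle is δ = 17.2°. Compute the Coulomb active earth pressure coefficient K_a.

K_a = sin²(α+φ) / [sin²α · sin(α−δ) · (1 + √{sin(φ+δ)sin(φ−β) / (sin(α−δ)sin(α+β))})²].
With α = 82.4°, φ = 36.6°, δ = 17.2°, β = 30.5°: K_a = 0.4921.

0.492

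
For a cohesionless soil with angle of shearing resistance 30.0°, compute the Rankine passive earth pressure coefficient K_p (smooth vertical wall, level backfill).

3.00

K_p = (1 + sin φ)/(1 − sin φ) = tan²(45° + 30.0°/2) = 3.000.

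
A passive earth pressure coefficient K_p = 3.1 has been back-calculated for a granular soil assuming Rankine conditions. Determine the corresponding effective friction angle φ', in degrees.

K_p = (1+sin φ)/(1−sin φ) ⇒ sin φ = (K_p − 1)/(K_p + 1) = 0.5122.
φ = arcsin(0.5122) = 30.81°.

30.8°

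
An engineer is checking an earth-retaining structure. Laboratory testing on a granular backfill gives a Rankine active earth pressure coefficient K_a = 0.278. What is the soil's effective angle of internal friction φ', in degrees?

K_a = tan²(45° − φ/2) ⇒ 45° − φ/2 = arctan(√0.278) = 27.80°.
φ = 2(45° − 27.80°) = 34.40°.

34.4°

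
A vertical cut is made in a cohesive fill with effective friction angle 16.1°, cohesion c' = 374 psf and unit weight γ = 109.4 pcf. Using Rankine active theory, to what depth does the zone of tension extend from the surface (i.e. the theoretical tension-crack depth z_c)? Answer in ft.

K_a = tan²(45° − 16.1°/2) = 0.5658; √K_a = 0.7522.
The active pressure is zero where K_a γ z = 2c√K_a, so z_c = 2c/(γ√K_a) = 2×374/(109.4×0.7522) = 9.090 ft.

9.09 ft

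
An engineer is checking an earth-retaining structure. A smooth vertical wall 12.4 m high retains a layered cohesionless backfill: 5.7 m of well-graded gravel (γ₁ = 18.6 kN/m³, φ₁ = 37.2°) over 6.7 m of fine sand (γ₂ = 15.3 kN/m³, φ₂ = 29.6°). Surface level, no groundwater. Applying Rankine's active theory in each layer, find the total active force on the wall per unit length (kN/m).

431 kN/m

K_a1 = tan²(45°−37.2°/2) = 0.2464; K_a2 = tan²(45°−29.6°/2) = 0.3387.
Layer 1: σ at base = K_a1 γ₁ h₁ = 26.13 kPa; P₁ = ½×26.13×5.7 = 74.46.
Layer 2: σ_v at top = γ₁h₁ = 106.0; σ_h top = K_a2×106.0 = 35.91; σ_h base = K_a2×(106.0+15.3×6.7) = 70.64.
P₂ = ½(35.91+70.64)×6.7 = 356.9. Total P_a = 74.46+356.9 = 431.4 kN/m.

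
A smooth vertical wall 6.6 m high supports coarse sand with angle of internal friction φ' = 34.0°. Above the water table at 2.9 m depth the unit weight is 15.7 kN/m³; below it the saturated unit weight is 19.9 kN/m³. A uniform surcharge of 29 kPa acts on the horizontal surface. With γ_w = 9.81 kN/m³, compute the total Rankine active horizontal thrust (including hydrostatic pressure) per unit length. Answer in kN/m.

207 kN/m

K_a = tan²(45° − φ/2) = 0.2827.
γ' = 19.9 − 9.81 = 10.09 kN/m³. h₂ = H − d_w = 3.7 m.
σ'_h: at surface K_a·q = 8.199; at WT K_a(q+γd_w) = 21.07; at base K_a(q+γd_w+γ'h₂) = 31.63 kPa.
P₁ = ½(8.199+21.07)×2.9 = 42.44; P₂ = ½(21.07+31.63)×3.7 = 97.49; P_w = ½γ_w h₂² = 67.15.
Total = 42.44+97.49+67.15 = 207.1 kN/m.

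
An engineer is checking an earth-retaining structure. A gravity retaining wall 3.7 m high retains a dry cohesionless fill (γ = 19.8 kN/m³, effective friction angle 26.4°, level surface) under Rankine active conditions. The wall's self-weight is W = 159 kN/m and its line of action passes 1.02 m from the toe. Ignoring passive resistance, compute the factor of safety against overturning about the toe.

2.52

K_a = tan²(45° − 26.4°/2) = 0.3844.
P_a = ½K_aγH² = 0.5×0.3844×19.8×3.7² = 52.10 kN/m, acting at H/3 = 1.233 m above the base.
Overturning moment M_o = P_a × H/3 = 52.10 × 1.233 = 64.26.
Resisting moment M_r = W × 1.02 = 159 × 1.02 = 162.2.
FS_overturning = M_r/M_o = 162.2/64.26 = 2.524.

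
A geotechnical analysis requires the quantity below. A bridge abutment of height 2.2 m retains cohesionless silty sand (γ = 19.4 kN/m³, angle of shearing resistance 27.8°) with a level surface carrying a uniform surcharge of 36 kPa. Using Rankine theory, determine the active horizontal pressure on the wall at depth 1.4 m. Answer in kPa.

23.0 kPa

K_a = (1 − sin φ)/(1 + sin φ) = 0.3639.
σ_v = γz + q = 19.4 × 1.4 + 36 = 63.16 kPa.
σ_h = K_a σ_v = 0.3639 × 63.16 = 22.98 kPa.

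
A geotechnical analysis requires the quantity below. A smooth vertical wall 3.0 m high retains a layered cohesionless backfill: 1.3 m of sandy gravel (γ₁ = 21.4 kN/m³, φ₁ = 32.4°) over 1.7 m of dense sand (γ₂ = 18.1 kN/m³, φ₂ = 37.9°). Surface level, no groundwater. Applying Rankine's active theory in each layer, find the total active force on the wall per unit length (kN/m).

K_a1 = tan²(45°−32.4°/2) = 0.3022; K_a2 = tan²(45°−37.9°/2) = 0.2389.
Layer 1: σ at base = K_a1 γ₁ h₁ = 8.408 kPa; P₁ = ½×8.408×1.3 = 5.465.
Layer 2: σ_v at top = γ₁h₁ = 27.82; σ_h top = K_a2×27.82 = 6.647; σ_h base = K_a2×(27.82+18.1×1.7) = 14.00.
P₂ = ½(6.647+14.00)×1.7 = 17.55. Total P_a = 5.465+17.55 = 23.01 kN/m.

23.0 kN/m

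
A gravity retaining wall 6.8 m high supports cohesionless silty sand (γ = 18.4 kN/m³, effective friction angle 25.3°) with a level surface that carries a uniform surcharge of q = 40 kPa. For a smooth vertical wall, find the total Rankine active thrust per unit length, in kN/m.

K_a = tan²(45° − φ/2) = 0.4012.
Soil triangle: ½ K_a γ H² = 0.5×0.4012×18.4×6.8² = 170.7 kN/m.
Surcharge rectangle: K_a q H = 0.4012×40×6.8 = 109.1 kN/m.
Total = 170.7 + 109.1 = 279.8 kN/m.

280 kN/m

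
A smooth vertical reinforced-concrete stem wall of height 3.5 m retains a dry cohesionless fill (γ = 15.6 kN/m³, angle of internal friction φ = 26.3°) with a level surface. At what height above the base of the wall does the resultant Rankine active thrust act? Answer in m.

1.17 m

K_a = 0.3859.
The pressure distribution is triangular, so the resultant acts at H/3 above the base = 3.5/3 = 1.167 m.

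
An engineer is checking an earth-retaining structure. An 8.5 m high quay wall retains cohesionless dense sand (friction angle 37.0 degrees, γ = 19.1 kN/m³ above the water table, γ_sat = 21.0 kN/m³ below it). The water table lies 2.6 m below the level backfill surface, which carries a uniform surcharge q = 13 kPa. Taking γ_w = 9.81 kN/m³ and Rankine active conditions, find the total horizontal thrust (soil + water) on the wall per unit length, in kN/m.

336 kN/m

K_a = tan²(45° − φ/2) = 0.2486.
γ' = 21.0 − 9.81 = 11.19 kN/m³. h₂ = H − d_w = 5.9 m.
σ'_h: at surface K_a·q = 3.232; at WT K_a(q+γd_w) = 15.58; at base K_a(q+γd_w+γ'h₂) = 31.99 kPa.
P₁ = ½(3.232+15.58)×2.6 = 24.45; P₂ = ½(15.58+31.99)×5.9 = 140.3; P_w = ½γ_w h₂² = 170.7.
Total = 24.45+140.3+170.7 = 335.5 kN/m.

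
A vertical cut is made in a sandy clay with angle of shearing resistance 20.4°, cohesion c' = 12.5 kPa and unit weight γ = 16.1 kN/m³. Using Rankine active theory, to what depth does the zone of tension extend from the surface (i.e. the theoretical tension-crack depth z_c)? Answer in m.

2.23 m

K_a = tan²(45° − 20.4°/2) = 0.4831; √K_a = 0.6950.
The active pressure is zero where K_a γ z = 2c√K_a, so z_c = 2c/(γ√K_a) = 2×12.5/(16.1×0.6950) = 2.234 m.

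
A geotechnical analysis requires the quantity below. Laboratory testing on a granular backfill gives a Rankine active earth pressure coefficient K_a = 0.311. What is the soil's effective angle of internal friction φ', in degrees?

31.7°

K_a = tan²(45° − φ/2) ⇒ 45° − φ/2 = arctan(√0.311) = 29.15°.
φ = 2(45° − 29.15°) = 31.71°.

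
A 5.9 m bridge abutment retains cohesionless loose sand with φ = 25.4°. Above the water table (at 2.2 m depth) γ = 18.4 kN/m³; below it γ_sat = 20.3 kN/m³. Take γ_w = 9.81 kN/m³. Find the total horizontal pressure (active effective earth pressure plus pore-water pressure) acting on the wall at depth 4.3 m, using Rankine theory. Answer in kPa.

K_a = (1 − sin φ)/(1 + sin φ) = 0.3996.
γ' = 20.3 − 9.81 = 10.49 kN/m³.
Effective vertical stress at 4.3 m: σ'_v = 18.4×2.2 + 10.49×2.10 = 62.51 kPa.
σ'_h = K_a σ'_v = 0.3996 × 62.51 = 24.98 kPa; u = γ_w × 2.10 = 20.60 kPa.
Total σ_h = 24.98 + 20.60 = 45.58 kPa.

45.6 kPa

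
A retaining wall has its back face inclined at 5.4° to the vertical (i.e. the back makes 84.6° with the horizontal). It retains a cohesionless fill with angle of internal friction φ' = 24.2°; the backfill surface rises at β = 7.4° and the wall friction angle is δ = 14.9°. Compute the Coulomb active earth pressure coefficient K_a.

K_a = sin²(α+φ) / [sin²α · sin(α−δ) · (1 + √{sin(φ+δ)sin(φ−β) / (sin(α−δ)sin(α+β))})²].
With α = 84.6°, φ = 24.2°, δ = 14.9°, β = 7.4°: K_a = 0.4643.

0.464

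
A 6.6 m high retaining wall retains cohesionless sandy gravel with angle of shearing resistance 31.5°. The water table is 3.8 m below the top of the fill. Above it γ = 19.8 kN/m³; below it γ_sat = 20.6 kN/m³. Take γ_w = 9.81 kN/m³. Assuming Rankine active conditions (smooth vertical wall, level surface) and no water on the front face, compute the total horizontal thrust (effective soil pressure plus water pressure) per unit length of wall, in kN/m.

163 kN/m

K_a = tan²(45° − φ/2) = 0.3136.
γ' = 20.6 − 9.81 = 10.79 kN/m³. Depth below WT = 2.8 m.
σ'_h at WT = K_a γ d_w = 23.60 kPa; at base = 23.60 + K_a γ' × 2.8 = 33.07 kPa.
P₁ (0–3.8 m) = ½×23.60×3.8 = 44.84. P₂ (3.8–6.6 m) = ½(23.60+33.07)×2.8 = 79.34.
P_w = ½ γ_w h₂² = 0.5×9.81×2.8² = 38.46. Total = 44.84+79.34+38.46 = 162.6 kN/m.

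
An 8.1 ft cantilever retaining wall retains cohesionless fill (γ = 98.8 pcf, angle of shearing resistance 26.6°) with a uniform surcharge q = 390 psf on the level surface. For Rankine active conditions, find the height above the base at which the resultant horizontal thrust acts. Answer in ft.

3.37 ft

K_a = 0.3814.
Triangular part P₁ = ½K_aγH² = 1236 at H/3 = 2.700 ft; rectangular part P₂ = K_a q H = 1205 at H/2 = 4.050 ft.
ȳ = (P₁·2.700 + P₂·4.050)/(P₁+P₂) = 3.366 ft.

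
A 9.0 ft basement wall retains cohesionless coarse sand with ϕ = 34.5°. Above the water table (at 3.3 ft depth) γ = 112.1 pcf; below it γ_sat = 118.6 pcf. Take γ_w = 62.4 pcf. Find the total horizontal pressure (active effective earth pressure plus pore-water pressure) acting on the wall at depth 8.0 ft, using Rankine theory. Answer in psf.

469 psf

K_a = (1 − sin φ)/(1 + sin φ) = 0.2768.
γ' = 118.6 − 62.4 = 56.20 pcf.
Effective vertical stress at 8.0 ft: σ'_v = 112.1×3.3 + 56.20×4.70 = 634.1 psf.
σ'_h = K_a σ'_v = 0.2768 × 634.1 = 175.5 psf; u = γ_w × 4.70 = 293.3 psf.
Total σ_h = 175.5 + 293.3 = 468.8 psf.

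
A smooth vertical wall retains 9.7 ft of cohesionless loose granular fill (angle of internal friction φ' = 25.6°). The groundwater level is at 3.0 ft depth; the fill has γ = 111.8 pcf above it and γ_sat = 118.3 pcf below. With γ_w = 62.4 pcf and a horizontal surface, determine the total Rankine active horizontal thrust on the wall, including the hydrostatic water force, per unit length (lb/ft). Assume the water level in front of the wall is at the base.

K_a = tan²(45° − φ/2) = 0.3966.
γ' = 118.3 − 62.4 = 55.90 pcf. Depth below WT = 6.7 ft.
σ'_h at WT = K_a γ d_w = 133.0 psf; at base = 133.0 + K_a γ' × 6.7 = 281.5 psf.
P₁ (0–3.0 ft) = ½×133.0×3.0 = 199.5. P₂ (3.0–9.7 ft) = ½(133.0+281.5)×6.7 = 1389.
P_w = ½ γ_w h₂² = 0.5×62.4×6.7² = 1401. Total = 199.5+1389+1401 = 2989 lb/ft.

2990 lb/ft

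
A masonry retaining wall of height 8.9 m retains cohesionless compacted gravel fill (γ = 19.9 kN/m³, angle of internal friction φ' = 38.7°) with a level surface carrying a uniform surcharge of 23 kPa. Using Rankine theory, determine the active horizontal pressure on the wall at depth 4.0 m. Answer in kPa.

K_a = (1 − sin φ)/(1 + sin φ) = 0.2306.
σ_v = γz + q = 19.9 × 4.0 + 23 = 102.6 kPa.
σ_h = K_a σ_v = 0.2306 × 102.6 = 23.66 kPa.

23.7 kPa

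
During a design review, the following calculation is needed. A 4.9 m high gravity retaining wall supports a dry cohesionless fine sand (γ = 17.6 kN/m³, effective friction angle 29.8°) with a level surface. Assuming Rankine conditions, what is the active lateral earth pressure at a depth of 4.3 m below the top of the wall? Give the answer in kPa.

25.4 kPa

K_a = (1 − sin φ)/(1 + sin φ) = 0.3360.
σ_h = K_a γ z = 0.3360 × 17.6 × 4.3 = 25.43 kPa.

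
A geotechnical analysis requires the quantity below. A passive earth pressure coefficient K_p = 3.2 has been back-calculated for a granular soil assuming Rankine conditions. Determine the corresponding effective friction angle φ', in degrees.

31.6°

K_p = (1+sin φ)/(1−sin φ) ⇒ sin φ = (K_p − 1)/(K_p + 1) = 0.5238.
φ = arcsin(0.5238) = 31.59°.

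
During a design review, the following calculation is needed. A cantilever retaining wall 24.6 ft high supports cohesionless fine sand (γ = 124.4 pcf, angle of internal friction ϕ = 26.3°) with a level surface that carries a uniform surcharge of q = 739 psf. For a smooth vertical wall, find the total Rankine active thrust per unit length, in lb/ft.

21500 lb/ft

K_a = tan²(45° − φ/2) = 0.3859.
Soil triangle: ½ K_a γ H² = 0.5×0.3859×124.4×24.6² = 14530 lb/ft.
Surcharge rectangle: K_a q H = 0.3859×739×24.6 = 7016 lb/ft.
Total = 14530 + 7016 = 21540 lb/ft.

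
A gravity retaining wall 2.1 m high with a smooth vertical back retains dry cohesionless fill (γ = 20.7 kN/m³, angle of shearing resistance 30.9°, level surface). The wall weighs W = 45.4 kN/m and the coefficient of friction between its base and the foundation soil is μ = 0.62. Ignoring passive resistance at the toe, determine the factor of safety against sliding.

1.92

K_a = tan²(45° − 30.9°/2) = 0.3214.
P_a = ½K_aγH² = 0.5×0.3214×20.7×2.1² = 14.67 kN/m, acting at H/3 = 0.7000 m above the base.
FS_sliding = μW / P_a = 0.62×45.4 / 14.67 = 1.919.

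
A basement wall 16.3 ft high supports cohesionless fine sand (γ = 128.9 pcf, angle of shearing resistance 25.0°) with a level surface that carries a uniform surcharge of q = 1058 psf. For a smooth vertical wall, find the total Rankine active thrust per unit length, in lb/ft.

K_a = tan²(45° − φ/2) = 0.4059.
Soil triangle: ½ K_a γ H² = 0.5×0.4059×128.9×16.3² = 6950 lb/ft.
Surcharge rectangle: K_a q H = 0.4059×1058×16.3 = 6999 lb/ft.
Total = 6950 + 6999 = 13950 lb/ft.

13900 lb/ft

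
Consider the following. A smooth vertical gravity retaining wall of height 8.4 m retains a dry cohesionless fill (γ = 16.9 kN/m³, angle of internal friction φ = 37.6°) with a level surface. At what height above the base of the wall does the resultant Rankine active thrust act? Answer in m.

2.80 m

K_a = 0.2421.
The pressure distribution is triangular, so the resultant acts at H/3 above the base = 8.4/3 = 2.800 m.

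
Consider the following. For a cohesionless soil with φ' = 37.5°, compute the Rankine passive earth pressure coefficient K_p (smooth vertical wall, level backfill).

K_p = (1 + sin φ)/(1 − sin φ) = tan²(45° + 37.5°/2) = 4.112.

4.11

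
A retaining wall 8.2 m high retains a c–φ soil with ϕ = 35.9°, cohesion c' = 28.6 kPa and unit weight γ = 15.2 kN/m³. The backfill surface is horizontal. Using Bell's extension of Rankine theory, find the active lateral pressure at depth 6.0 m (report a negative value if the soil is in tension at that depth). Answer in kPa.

-5.43 kPa

K_a = (1 − sin φ)/(1 + sin φ) = 0.2607.
σ_a = K_a γ z − 2c√K_a = 0.2607×15.2×6.0 − 2×28.6×0.5106 = -5.428 kPa.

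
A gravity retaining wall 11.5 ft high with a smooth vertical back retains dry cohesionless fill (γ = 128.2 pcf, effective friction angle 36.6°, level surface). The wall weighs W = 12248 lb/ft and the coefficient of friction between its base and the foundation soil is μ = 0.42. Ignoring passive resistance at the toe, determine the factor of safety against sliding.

K_a = tan²(45° − 36.6°/2) = 0.2530.
P_a = ½K_aγH² = 0.5×0.2530×128.2×11.5² = 2144 lb/ft, acting at H/3 = 3.833 ft above the base.
FS_sliding = μW / P_a = 0.42×12248 / 2144 = 2.399.

2.40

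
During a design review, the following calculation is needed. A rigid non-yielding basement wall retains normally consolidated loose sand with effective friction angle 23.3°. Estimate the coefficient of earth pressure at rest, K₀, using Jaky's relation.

0.604

K₀ = 1 − sin φ' = 1 − sin 23.3° = 0.6045.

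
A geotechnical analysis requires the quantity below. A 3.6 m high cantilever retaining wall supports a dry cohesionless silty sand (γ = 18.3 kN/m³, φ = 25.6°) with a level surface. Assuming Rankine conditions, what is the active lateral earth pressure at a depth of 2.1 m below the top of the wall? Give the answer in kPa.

K_a = (1 − sin φ)/(1 + sin φ) = 0.3966.
σ_h = K_a γ z = 0.3966 × 18.3 × 2.1 = 15.24 kPa.

15.2 kPa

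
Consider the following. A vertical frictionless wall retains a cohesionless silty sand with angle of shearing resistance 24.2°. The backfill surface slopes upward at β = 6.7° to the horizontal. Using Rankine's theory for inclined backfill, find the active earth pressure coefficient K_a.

K_a = cos β · (cos β − √(cos²β − cos²φ)) / (cos β + √(cos²β − cos²φ)).
cos β = 0.9932, cos φ = 0.9121, √(cos²β − cos²φ) = 0.3930.
K_a = 0.9932 × (0.9932 − 0.3930)/(0.9932 + 0.3930) = 0.4300.

0.430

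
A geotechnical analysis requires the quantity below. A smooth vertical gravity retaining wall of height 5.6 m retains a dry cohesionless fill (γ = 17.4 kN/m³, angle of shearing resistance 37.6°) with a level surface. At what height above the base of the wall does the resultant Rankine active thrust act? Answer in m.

K_a = 0.2421.
The pressure distribution is triangular, so the resultant acts at H/3 above the base = 5.6/3 = 1.867 m.

1.87 m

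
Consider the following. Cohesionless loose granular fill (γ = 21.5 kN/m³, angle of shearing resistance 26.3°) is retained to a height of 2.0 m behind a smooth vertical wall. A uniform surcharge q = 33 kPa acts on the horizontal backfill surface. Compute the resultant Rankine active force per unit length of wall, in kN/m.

K_a = tan²(45° − φ/2) = 0.3859.
Soil triangle: ½ K_a γ H² = 0.5×0.3859×21.5×2.0² = 16.60 kN/m.
Surcharge rectangle: K_a q H = 0.3859×33×2.0 = 25.47 kN/m.
Total = 16.60 + 25.47 = 42.07 kN/m.

42.1 kN/m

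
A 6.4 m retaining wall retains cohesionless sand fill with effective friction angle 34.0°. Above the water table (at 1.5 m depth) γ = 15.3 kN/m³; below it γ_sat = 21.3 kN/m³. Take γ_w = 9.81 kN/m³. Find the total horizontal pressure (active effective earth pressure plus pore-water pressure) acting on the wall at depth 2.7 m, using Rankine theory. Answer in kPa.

K_a = (1 − sin φ)/(1 + sin φ) = 0.2827.
γ' = 21.3 − 9.81 = 11.49 kN/m³.
Effective vertical stress at 2.7 m: σ'_v = 15.3×1.5 + 11.49×1.20 = 36.74 kPa.
σ'_h = K_a σ'_v = 0.2827 × 36.74 = 10.39 kPa; u = γ_w × 1.20 = 11.77 kPa.
Total σ_h = 10.39 + 11.77 = 22.16 kPa.

22.2 kPa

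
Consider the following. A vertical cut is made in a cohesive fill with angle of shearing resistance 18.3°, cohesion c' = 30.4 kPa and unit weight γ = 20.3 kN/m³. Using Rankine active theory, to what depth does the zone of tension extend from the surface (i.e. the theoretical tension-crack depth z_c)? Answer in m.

4.15 m

K_a = tan²(45° − 18.3°/2) = 0.5221; √K_a = 0.7226.
The active pressure is zero where K_a γ z = 2c√K_a, so z_c = 2c/(γ√K_a) = 2×30.4/(20.3×0.7226) = 4.145 m.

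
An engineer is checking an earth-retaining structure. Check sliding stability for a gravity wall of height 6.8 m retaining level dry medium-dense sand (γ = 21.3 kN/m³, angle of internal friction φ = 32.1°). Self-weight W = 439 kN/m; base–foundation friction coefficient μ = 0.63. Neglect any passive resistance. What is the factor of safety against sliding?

K_a = tan²(45° − 32.1°/2) = 0.3060.
P_a = ½K_aγH² = 0.5×0.3060×21.3×6.8² = 150.7 kN/m, acting at H/3 = 2.267 m above the base.
FS_sliding = μW / P_a = 0.63×439 / 150.7 = 1.835.

1.84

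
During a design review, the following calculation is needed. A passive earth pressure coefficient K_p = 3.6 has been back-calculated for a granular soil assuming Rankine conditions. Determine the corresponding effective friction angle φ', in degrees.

34.4°

K_p = (1+sin φ)/(1−sin φ) ⇒ sin φ = (K_p − 1)/(K_p + 1) = 0.5652.
φ = arcsin(0.5652) = 34.42°.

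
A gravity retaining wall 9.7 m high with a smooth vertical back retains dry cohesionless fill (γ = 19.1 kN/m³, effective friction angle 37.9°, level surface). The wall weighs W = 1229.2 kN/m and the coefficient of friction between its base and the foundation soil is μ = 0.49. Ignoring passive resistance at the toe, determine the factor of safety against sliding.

2.81

K_a = tan²(45° − 37.9°/2) = 0.2389.
P_a = ½K_aγH² = 0.5×0.2389×19.1×9.7² = 214.7 kN/m, acting at H/3 = 3.233 m above the base.
FS_sliding = μW / P_a = 0.49×1229.2 / 214.7 = 2.805.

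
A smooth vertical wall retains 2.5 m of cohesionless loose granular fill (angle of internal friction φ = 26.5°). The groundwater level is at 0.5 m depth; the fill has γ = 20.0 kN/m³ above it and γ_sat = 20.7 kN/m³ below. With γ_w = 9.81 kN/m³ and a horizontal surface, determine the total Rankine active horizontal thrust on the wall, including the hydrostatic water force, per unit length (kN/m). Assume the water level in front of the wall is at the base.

36.6 kN/m

K_a = tan²(45° − φ/2) = 0.3829.
γ' = 20.7 − 9.81 = 10.89 kN/m³. Depth below WT = 2.0 m.
σ'_h at WT = K_a γ d_w = 3.829 kPa; at base = 3.829 + K_a γ' × 2.0 = 12.17 kPa.
P₁ (0–0.5 m) = ½×3.829×0.5 = 0.9573. P₂ (0.5–2.5 m) = ½(3.829+12.17)×2.0 = 16.00.
P_w = ½ γ_w h₂² = 0.5×9.81×2.0² = 19.62. Total = 0.9573+16.00+19.62 = 36.58 kN/m.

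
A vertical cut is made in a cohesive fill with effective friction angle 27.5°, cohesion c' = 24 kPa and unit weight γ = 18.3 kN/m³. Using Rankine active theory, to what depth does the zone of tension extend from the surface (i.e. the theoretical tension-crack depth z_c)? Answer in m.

4.32 m

K_a = tan²(45° − 27.5°/2) = 0.3682; √K_a = 0.6068.
The active pressure is zero where K_a γ z = 2c√K_a, so z_c = 2c/(γ√K_a) = 2×24/(18.3×0.6068) = 4.322 m.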